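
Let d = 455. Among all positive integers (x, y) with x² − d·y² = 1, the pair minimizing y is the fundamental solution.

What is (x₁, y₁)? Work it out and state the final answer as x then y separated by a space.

√455 → a₀=21, period (3,42); ℓ=2 even so k=1
k=0  a_k=21  p_k/q_k = 21/1
k=1  a_k=3  p_k/q_k = 64/3
→ (64, 3).  Check: 64²=4096, 455·3²=4095, difference 1.

64 3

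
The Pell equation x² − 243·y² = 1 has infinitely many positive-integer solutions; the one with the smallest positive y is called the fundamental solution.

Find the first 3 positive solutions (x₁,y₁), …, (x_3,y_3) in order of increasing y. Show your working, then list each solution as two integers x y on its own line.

√243 = [15; 1,1,2,3,15,3,2,1,1,30, …], period ℓ=10 (even) → k=9
i=0: a=15 ⇒ p=15, q=1
i=1: a=1 ⇒ p=16, q=1
…
i=4: a=3 ⇒ p=265, q=17
i=5: a=15 ⇒ p=4053, q=260
…
i=7: a=2 ⇒ p=28901, q=1854
i=8: a=1 ⇒ p=41325, q=2651
i=9: a=1 ⇒ p=70226, q=4505
→ (70226, 4505).  Check: 70226²=4931691076, 243·4505²=4931691075, difference 1.
n=2: (70226,4505)∘(70226,4505) = (70226·70226+243·4505·4505, 70226·4505+4505·70226) = (9863382151,632736260)
n=3: (9863382151,632736260)∘(70226,4505) = (70226·9863382151+243·4505·632736260, 70226·632736260+4505·9863382151) = (1385331749802026,88869073185015)

70226 4505
9863382151 632736260
1385331749802026 88869073185015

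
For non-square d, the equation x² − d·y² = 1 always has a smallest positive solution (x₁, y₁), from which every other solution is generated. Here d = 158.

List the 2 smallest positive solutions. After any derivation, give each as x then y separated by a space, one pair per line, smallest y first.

7743 616
119908097 9539376

d=158: √d = [12; 1,1,3,12,3,1,1,24] (ℓ=8, even), read p_7/q_7
i=0: a=12 ⇒ p=12, q=1
…
i=2: a=1 ⇒ p=25, q=2
…
i=4: a=12 ⇒ p=1081, q=86
i=5: a=3 ⇒ p=3331, q=265
i=6: a=1 ⇒ p=4412, q=351
i=7: a=1 ⇒ p=7743, q=616
(x₁, y₁) = (7743, 616);  7743² − 158·616² = 1 ✓
n=2: (7743,616)∘(7743,616) = (7743·7743+158·616·616, 7743·616+616·7743) = (119908097,9539376)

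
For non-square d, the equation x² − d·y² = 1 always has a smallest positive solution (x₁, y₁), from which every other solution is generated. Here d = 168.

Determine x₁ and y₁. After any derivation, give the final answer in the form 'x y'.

[12; 1,24] for √168; ℓ=2 ⇒ convergent index 1
step 0: (12, 1)  from 12·(1,0) + (0,1)
step 1: (13, 1)  from 1·(12,1) + (1,0)
fundamental: x₁=13, y₁=1  (since 169 − 168·1 = 1)

13 1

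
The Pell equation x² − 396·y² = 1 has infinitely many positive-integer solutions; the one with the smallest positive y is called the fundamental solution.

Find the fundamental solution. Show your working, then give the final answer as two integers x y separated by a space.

199 10

d=396: √d = [19; 1,8,1,38] (ℓ=4, even), read p_3/q_3
k=0  a_k=19  p_k/q_k = 19/1
…
k=2  a_k=8  p_k/q_k = 179/9
k=3  a_k=1  p_k/q_k = 199/10
→ (199, 10).  Check: 199²=39601, 396·10²=39600, difference 1.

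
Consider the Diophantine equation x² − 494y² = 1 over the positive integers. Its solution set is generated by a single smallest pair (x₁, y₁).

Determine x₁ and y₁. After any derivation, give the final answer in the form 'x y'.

√494 = [22; 4,2,2,1,2,1,2,2,4,44, …], period ℓ=10 (even) → k=9
i=0: a=22 ⇒ p=22, q=1
i=1: a=4 ⇒ p=89, q=4
…
i=5: a=2 ⇒ p=1867, q=84
i=6: a=1 ⇒ p=2556, q=115
…
i=8: a=2 ⇒ p=16514, q=743
i=9: a=4 ⇒ p=73035, q=3286
(x₁, y₁) = (73035, 3286);  73035² − 494·3286² = 1 ✓

73035 3286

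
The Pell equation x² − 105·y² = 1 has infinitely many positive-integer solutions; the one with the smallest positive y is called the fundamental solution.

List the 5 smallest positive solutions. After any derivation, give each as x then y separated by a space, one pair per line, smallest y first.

41 4
3361 328
275561 26892
22592641 2204816
1852321001 180768020

[10; 4,20] for √105; ℓ=2 ⇒ convergent index 1
step 0: (10, 1)  from 10·(1,0) + (0,1)
step 1: (41, 4)  from 4·(10,1) + (1,0)
fundamental: x₁=41, y₁=4  (since 1681 − 105·16 = 1)
k=2:  x_2 = 41·41+105·4·4 = 3361,  y_2 = 41·4+4·41 = 328
k=3:  x_3 = 41·3361+105·4·328 = 275561,  y_3 = 41·328+4·3361 = 26892
k=4:  x_4 = 41·275561+105·4·26892 = 22592641,  y_4 = 41·26892+4·275561 = 2204816
k=5:  x_5 = 41·22592641+105·4·2204816 = 1852321001,  y_5 = 41·2204816+4·22592641 = 180768020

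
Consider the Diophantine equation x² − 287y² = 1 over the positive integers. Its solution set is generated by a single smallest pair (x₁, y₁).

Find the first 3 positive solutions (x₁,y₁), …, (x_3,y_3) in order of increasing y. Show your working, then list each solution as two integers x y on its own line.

√287 → a₀=16, period (1,15,1,32); ℓ=4 even so k=3
step 0: (16, 1)  from 16·(1,0) + (0,1)
step 1: (17, 1)  from 1·(16,1) + (1,0)
step 2: (271, 16)  from 15·(17,1) + (16,1)
step 3: (288, 17)  from 1·(271,16) + (17,1)
→ (288, 17).  Check: 288²=82944, 287·17²=82943, difference 1.
(x_2, y_2) = (288·288 + 287·17·17, 288·17 + 17·288) = (165887, 9792)
(x_3, y_3) = (288·165887 + 287·17·9792, 288·9792 + 17·165887) = (95550624, 5640175)

288 17
165887 9792
95550624 5640175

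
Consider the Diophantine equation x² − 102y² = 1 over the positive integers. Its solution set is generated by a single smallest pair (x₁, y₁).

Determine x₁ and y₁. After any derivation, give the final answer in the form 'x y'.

101 10

[10; 10,20] for √102; ℓ=2 ⇒ convergent index 1
step 0: (10, 1)  from 10·(1,0) + (0,1)
step 1: (101, 10)  from 10·(10,1) + (1,0)
→ (101, 10).  Check: 101²=10201, 102·10²=10200, difference 1.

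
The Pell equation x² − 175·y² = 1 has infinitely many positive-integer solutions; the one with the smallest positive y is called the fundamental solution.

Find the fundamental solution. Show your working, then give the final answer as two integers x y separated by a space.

d=175: √d = [13; 4,2,1,2,4,26] (ℓ=6, even), read p_5/q_5
a_0=13:  p_0=13·1+0=13,  q_0=13·0+1=1
a_1=4:  p_1=4·13+1=53,  q_1=4·1+0=4
a_2=2:  p_2=2·53+13=119,  q_2=2·4+1=9
…
a_4=2:  p_4=2·172+119=463,  q_4=2·13+9=35
a_5=4:  p_5=4·463+172=2024,  q_5=4·35+13=153
(x₁, y₁) = (2024, 153);  2024² − 175·153² = 1 ✓

2024 153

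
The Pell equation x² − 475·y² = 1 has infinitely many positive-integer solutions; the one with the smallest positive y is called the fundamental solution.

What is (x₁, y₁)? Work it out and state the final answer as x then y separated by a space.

√475 → a₀=21, period (1,3,1,6,2,6,1,3,1,42); ℓ=10 even so k=9
k=0  a_k=21  p_k/q_k = 21/1
k=1  a_k=1  p_k/q_k = 22/1
k=2  a_k=3  p_k/q_k = 87/4
k=3  a_k=1  p_k/q_k = 109/5
k=4  a_k=6  p_k/q_k = 741/34
k=5  a_k=2  p_k/q_k = 1591/73
…
k=7  a_k=1  p_k/q_k = 11878/545
k=8  a_k=3  p_k/q_k = 45921/2107
k=9  a_k=1  p_k/q_k = 57799/2652
→ (57799, 2652).  Check: 57799²=3340724401, 475·2652²=3340724400, difference 1.

57799 2652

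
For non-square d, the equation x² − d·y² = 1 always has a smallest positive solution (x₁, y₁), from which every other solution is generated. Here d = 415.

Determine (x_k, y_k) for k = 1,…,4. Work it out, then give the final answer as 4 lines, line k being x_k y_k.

18412804 903849
678062702284831 33284788965192
24970071273761872339444 1225732590794885332887
919538056459614718055705397121 45138347901436822389057205104

√415 → a₀=20, period (2,1,2,4,6,…,1,2,40); ℓ=16 even so k=15
i=0: a=20 ⇒ p=20, q=1
i=1: a=2 ⇒ p=41, q=2
…
i=3: a=2 ⇒ p=163, q=8
i=4: a=4 ⇒ p=713, q=35
i=5: a=6 ⇒ p=4441, q=218
i=6: a=1 ⇒ p=5154, q=253
…
i=9: a=1 ⇒ p=43534, q=2137
i=10: a=1 ⇒ p=77473, q=3803
i=11: a=6 ⇒ p=508372, q=24955
i=12: a=4 ⇒ p=2110961, q=103623
…
i=14: a=1 ⇒ p=6841255, q=335824
i=15: a=2 ⇒ p=18412804, q=903849
→ (18412804, 903849).  Check: 18412804²=339031351142416, 415·903849²=339031351142415, difference 1.
n=2: (18412804,903849)∘(18412804,903849) = (18412804·18412804+415·903849·903849, 18412804·903849+903849·18412804) = (678062702284831,33284788965192)
n=3: (678062702284831,33284788965192)∘(18412804,903849) = (18412804·678062702284831+415·903849·33284788965192, 18412804·33284788965192+903849·678062702284831) = (24970071273761872339444,1225732590794885332887)
n=4: (24970071273761872339444,1225732590794885332887)∘(18412804,903849) = (18412804·24970071273761872339444+415·903849·1225732590794885332887, 18412804·1225732590794885332887+903849·24970071273761872339444) = (919538056459614718055705397121,45138347901436822389057205104)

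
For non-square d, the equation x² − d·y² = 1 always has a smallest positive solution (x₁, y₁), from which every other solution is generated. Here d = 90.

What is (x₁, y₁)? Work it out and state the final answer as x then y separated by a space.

d=90: √d = [9; 2,18] (ℓ=2, even), read p_1/q_1
i=0: a=9 ⇒ p=9, q=1
i=1: a=2 ⇒ p=19, q=2
fundamental: x₁=19, y₁=2  (since 361 − 90·4 = 1)

19 2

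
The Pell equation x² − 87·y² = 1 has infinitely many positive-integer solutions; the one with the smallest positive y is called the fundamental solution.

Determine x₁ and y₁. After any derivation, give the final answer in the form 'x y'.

28 3

[9; 3,18] for √87; ℓ=2 ⇒ convergent index 1
i=0: a=9 ⇒ p=9, q=1
i=1: a=3 ⇒ p=28, q=3
→ (28, 3).  Check: 28²=784, 87·3²=783, difference 1.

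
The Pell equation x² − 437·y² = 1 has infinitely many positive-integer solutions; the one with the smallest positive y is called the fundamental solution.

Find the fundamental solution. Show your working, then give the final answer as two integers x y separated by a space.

4599 220

√437 → a₀=20, period (1,9,2,9,1,40); ℓ=6 even so k=5
k=0  a_k=20  p_k/q_k = 20/1
k=1  a_k=1  p_k/q_k = 21/1
k=2  a_k=9  p_k/q_k = 209/10
…
k=4  a_k=9  p_k/q_k = 4160/199
k=5  a_k=1  p_k/q_k = 4599/220
→ (4599, 220).  Check: 4599²=21150801, 437·220²=21150800, difference 1.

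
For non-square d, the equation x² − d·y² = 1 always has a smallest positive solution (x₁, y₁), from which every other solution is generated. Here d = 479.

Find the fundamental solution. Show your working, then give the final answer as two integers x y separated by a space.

2989440 136591

d=479: √d = [21; 1,7,1,3,2,21,2,3,1,7,1,42] (ℓ=12, even), read p_11/q_11
a_0=21:  p_0=21·1+0=21,  q_0=21·0+1=1
…
a_4=3:  p_4=3·197+175=766,  q_4=3·9+8=35
…
a_6=21:  p_6=21·1729+766=37075,  q_6=21·79+35=1694
…
a_10=7:  p_10=7·340591+264712=2648849,  q_10=7·15562+12095=121029
a_11=1:  p_11=1·2648849+340591=2989440,  q_11=1·121029+15562=136591
(x₁, y₁) = (2989440, 136591);  2989440² − 479·136591² = 1 ✓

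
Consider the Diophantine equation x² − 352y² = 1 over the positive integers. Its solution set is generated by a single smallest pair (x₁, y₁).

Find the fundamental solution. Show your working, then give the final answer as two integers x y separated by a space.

[18; 1,3,5,9,5,3,1,36] for √352; ℓ=8 ⇒ convergent index 7
a_0=18:  p_0=18·1+0=18,  q_0=18·0+1=1
a_1=1:  p_1=1·18+1=19,  q_1=1·1+0=1
a_2=3:  p_2=3·19+18=75,  q_2=3·1+1=4
a_3=5:  p_3=5·75+19=394,  q_3=5·4+1=21
…
a_6=3:  p_6=3·18499+3621=59118,  q_6=3·986+193=3151
a_7=1:  p_7=1·59118+18499=77617,  q_7=1·3151+986=4137
(x₁, y₁) = (77617, 4137);  77617² − 352·4137² = 1 ✓

77617 4137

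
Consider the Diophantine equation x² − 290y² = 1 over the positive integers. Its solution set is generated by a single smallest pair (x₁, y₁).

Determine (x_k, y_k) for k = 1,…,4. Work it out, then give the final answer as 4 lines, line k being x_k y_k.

579 34
670481 39372
776416419 45592742
899089542721 52796355864

[17; 34] for √290; ℓ=1 ⇒ convergent index 1
k=0  a_k=17  p_k/q_k = 17/1
k=1  a_k=34  p_k/q_k = 579/34
(x₁, y₁) = (579, 34);  579² − 290·34² = 1 ✓
(x_2, y_2) = (579·579 + 290·34·34, 579·34 + 34·579) = (670481, 39372)
(x_3, y_3) = (579·670481 + 290·34·39372, 579·39372 + 34·670481) = (776416419, 45592742)
(x_4, y_4) = (579·776416419 + 290·34·45592742, 579·45592742 + 34·776416419) = (899089542721, 52796355864)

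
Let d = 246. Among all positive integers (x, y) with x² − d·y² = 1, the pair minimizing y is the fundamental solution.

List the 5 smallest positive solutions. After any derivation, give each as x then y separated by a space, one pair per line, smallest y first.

[15; 1,2,5,1,14,1,5,2,1,30] for √246; ℓ=10 ⇒ convergent index 9
a_0=15:  p_0=15·1+0=15,  q_0=15·0+1=1
…
a_2=2:  p_2=2·16+15=47,  q_2=2·1+1=3
…
a_4=1:  p_4=1·251+47=298,  q_4=1·16+3=19
…
a_6=1:  p_6=1·4423+298=4721,  q_6=1·282+19=301
a_7=5:  p_7=5·4721+4423=28028,  q_7=5·301+282=1787
a_8=2:  p_8=2·28028+4721=60777,  q_8=2·1787+301=3875
a_9=1:  p_9=1·60777+28028=88805,  q_9=1·3875+1787=5662
(x₁, y₁) = (88805, 5662);  88805² − 246·5662² = 1 ✓
n=2: (88805,5662)∘(88805,5662) = (88805·88805+246·5662·5662, 88805·5662+5662·88805) = (15772656049,1005627820)
n=3: (15772656049,1005627820)∘(88805,5662) = (88805·15772656049+246·5662·1005627820, 88805·1005627820+5662·15772656049) = (2801381440774085,178609557104538)
n=4: (2801381440774085,178609557104538)∘(88805,5662) = (88805·2801381440774085+246·5662·178609557104538, 88805·178609557104538+5662·2801381440774085) = (497553357680112580801,31722843436331366360)
n=5: (497553357680112580801,31722843436331366360)∘(88805,5662) = (88805·497553357680112580801+246·5662·31722843436331366360, 88805·31722843436331366360+5662·497553357680112580801) = (88370451854763414035291525,5634294222548204422095062)

88805 5662
15772656049 1005627820
2801381440774085 178609557104538
497553357680112580801 31722843436331366360
88370451854763414035291525 5634294222548204422095062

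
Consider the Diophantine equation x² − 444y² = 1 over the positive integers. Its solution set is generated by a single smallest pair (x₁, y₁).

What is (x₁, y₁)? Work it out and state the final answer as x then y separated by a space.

[21; 14,42] for √444; ℓ=2 ⇒ convergent index 1
a_0=21:  p_0=21·1+0=21,  q_0=21·0+1=1
a_1=14:  p_1=14·21+1=295,  q_1=14·1+0=14
fundamental: x₁=295, y₁=14  (since 87025 − 444·196 = 1)

295 14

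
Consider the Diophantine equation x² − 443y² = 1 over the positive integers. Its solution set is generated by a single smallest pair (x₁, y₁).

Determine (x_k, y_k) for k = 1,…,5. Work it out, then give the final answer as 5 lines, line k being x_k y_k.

442 21
390727 18564
345402226 16410555
305335177057 14506912056
269915951116162 12824093846949

[21; 21,42] for √443; ℓ=2 ⇒ convergent index 1
k=0  a_k=21  p_k/q_k = 21/1
k=1  a_k=21  p_k/q_k = 442/21
fundamental: x₁=442, y₁=21  (since 195364 − 443·441 = 1)
n=2: (442,21)∘(442,21) = (442·442+443·21·21, 442·21+21·442) = (390727,18564)
n=3: (390727,18564)∘(442,21) = (442·390727+443·21·18564, 442·18564+21·390727) = (345402226,16410555)
n=4: (345402226,16410555)∘(442,21) = (442·345402226+443·21·16410555, 442·16410555+21·345402226) = (305335177057,14506912056)
n=5: (305335177057,14506912056)∘(442,21) = (442·305335177057+443·21·14506912056, 442·14506912056+21·305335177057) = (269915951116162,12824093846949)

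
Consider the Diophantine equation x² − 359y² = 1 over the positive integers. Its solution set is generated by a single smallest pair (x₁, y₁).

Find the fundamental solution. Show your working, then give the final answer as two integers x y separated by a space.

[18; 1,17,1,36] for √359; ℓ=4 ⇒ convergent index 3
a_0=18:  p_0=18·1+0=18,  q_0=18·0+1=1
…
a_2=17:  p_2=17·19+18=341,  q_2=17·1+1=18
a_3=1:  p_3=1·341+19=360,  q_3=1·18+1=19
→ (360, 19).  Check: 360²=129600, 359·19²=129599, difference 1.

360 19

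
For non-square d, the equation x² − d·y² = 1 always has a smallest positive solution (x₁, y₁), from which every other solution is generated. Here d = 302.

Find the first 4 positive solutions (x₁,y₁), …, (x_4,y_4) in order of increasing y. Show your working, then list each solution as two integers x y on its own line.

[17; 2,1,1,1,4,…,1,2,34] for √302; ℓ=16 ⇒ convergent index 15
a_0=17:  p_0=17·1+0=17,  q_0=17·0+1=1
a_1=2:  p_1=2·17+1=35,  q_1=2·1+0=2
a_2=1:  p_2=1·35+17=52,  q_2=1·2+1=3
a_3=1:  p_3=1·52+35=87,  q_3=1·3+2=5
…
a_5=4:  p_5=4·139+87=643,  q_5=4·8+5=37
…
a_7=1:  p_7=1·1425+643=2068,  q_7=1·82+37=119
a_8=16:  p_8=16·2068+1425=34513,  q_8=16·119+82=1986
a_9=1:  p_9=1·34513+2068=36581,  q_9=1·1986+119=2105
a_10=2:  p_10=2·36581+34513=107675,  q_10=2·2105+1986=6196
…
a_12=1:  p_12=1·467281+107675=574956,  q_12=1·26889+6196=33085
a_13=1:  p_13=1·574956+467281=1042237,  q_13=1·33085+26889=59974
a_14=1:  p_14=1·1042237+574956=1617193,  q_14=1·59974+33085=93059
a_15=2:  p_15=2·1617193+1042237=4276623,  q_15=2·93059+59974=246092
→ (4276623, 246092).  Check: 4276623²=18289504284129, 302·246092²=18289504284128, difference 1.
k=2:  x_2 = 4276623·4276623+302·246092·246092 = 36579008568257,  y_2 = 4276623·246092+246092·4276623 = 2104885414632
k=3:  x_3 = 4276623·36579008568257+302·246092·2104885414632 = 312869258720405635599,  y_3 = 4276623·2104885414632+246092·36579008568257 = 18003602753159249380
k=4:  x_4 = 4276623·312869258720405635599+302·246092·18003602753159249380 = 2676047735673238042056036097,  y_4 = 4276623·18003602753159249380+246092·312869258720405635599 = 153989243234046232237072848

4276623 246092
36579008568257 2104885414632
312869258720405635599 18003602753159249380
2676047735673238042056036097 153989243234046232237072848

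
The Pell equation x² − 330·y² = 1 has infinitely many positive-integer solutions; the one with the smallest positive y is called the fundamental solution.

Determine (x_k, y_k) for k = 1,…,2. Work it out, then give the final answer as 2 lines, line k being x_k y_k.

[18; 6,36] for √330; ℓ=2 ⇒ convergent index 1
k=0  a_k=18  p_k/q_k = 18/1
k=1  a_k=6  p_k/q_k = 109/6
→ (109, 6).  Check: 109²=11881, 330·6²=11880, difference 1.
(x_2, y_2) = (109·109 + 330·6·6, 109·6 + 6·109) = (23761, 1308)

109 6
23761 1308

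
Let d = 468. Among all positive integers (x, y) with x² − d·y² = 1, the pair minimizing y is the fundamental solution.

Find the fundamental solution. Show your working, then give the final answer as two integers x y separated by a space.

649 30

√468 = [21; 1,1,1,2,1,1,1,42, …], period ℓ=8 (even) → k=7
i=0: a=21 ⇒ p=21, q=1
i=1: a=1 ⇒ p=22, q=1
i=2: a=1 ⇒ p=43, q=2
i=3: a=1 ⇒ p=65, q=3
i=4: a=2 ⇒ p=173, q=8
…
i=6: a=1 ⇒ p=411, q=19
i=7: a=1 ⇒ p=649, q=30
fundamental: x₁=649, y₁=30  (since 421201 − 468·900 = 1)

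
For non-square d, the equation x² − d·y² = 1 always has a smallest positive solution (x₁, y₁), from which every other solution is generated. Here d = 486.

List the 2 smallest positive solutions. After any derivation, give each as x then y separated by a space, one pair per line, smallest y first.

√486 → a₀=22, period (22,44); ℓ=2 even so k=1
i=0: a=22 ⇒ p=22, q=1
i=1: a=22 ⇒ p=485, q=22
(x₁, y₁) = (485, 22);  485² − 486·22² = 1 ✓
(485+22√486)^2 = 470449 + 21340√486

485 22
470449 21340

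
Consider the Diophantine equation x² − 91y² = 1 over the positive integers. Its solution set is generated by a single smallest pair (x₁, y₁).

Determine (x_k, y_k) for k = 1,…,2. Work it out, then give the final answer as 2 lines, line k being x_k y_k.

√91 → a₀=9, period (1,1,5,1,5,1,1,18); ℓ=8 even so k=7
k=0  a_k=9  p_k/q_k = 9/1
k=1  a_k=1  p_k/q_k = 10/1
…
k=6  a_k=1  p_k/q_k = 849/89
k=7  a_k=1  p_k/q_k = 1574/165
→ (1574, 165).  Check: 1574²=2477476, 91·165²=2477475, difference 1.
n=2: (1574,165)∘(1574,165) = (1574·1574+91·165·165, 1574·165+165·1574) = (4954951,519420)

1574 165
4954951 519420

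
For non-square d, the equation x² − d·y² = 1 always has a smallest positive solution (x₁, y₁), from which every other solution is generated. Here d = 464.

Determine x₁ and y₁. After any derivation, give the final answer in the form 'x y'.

9801 455

[21; 1,1,5,1,1,1,5,1,1,42] for √464; ℓ=10 ⇒ convergent index 9
k=0  a_k=21  p_k/q_k = 21/1
…
k=3  a_k=5  p_k/q_k = 237/11
k=4  a_k=1  p_k/q_k = 280/13
k=5  a_k=1  p_k/q_k = 517/24
k=6  a_k=1  p_k/q_k = 797/37
…
k=8  a_k=1  p_k/q_k = 5299/246
k=9  a_k=1  p_k/q_k = 9801/455
fundamental: x₁=9801, y₁=455  (since 96059601 − 464·207025 = 1)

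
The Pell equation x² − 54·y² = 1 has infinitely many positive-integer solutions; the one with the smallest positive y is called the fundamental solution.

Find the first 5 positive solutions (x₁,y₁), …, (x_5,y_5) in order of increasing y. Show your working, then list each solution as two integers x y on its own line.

485 66
470449 64020
456335045 62099334
442644523201 60236289960
429364731169925 58429139161866

[7; 2,1,6,1,2,14] for √54; ℓ=6 ⇒ convergent index 5
a_0=7:  p_0=7·1+0=7,  q_0=7·0+1=1
…
a_4=1:  p_4=1·147+22=169,  q_4=1·20+3=23
a_5=2:  p_5=2·169+147=485,  q_5=2·23+20=66
→ (485, 66).  Check: 485²=235225, 54·66²=235224, difference 1.
(485+66√54)^2 = 470449 + 64020√54
(485+66√54)^3 = 456335045 + 62099334√54
(485+66√54)^4 = 442644523201 + 60236289960√54
(485+66√54)^5 = 429364731169925 + 58429139161866√54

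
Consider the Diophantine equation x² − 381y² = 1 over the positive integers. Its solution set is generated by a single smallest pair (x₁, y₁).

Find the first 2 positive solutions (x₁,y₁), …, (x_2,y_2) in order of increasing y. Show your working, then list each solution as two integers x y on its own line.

√381 = [19; 1,1,12,1,1,38, …], period ℓ=6 (even) → k=5
i=0: a=19 ⇒ p=19, q=1
i=1: a=1 ⇒ p=20, q=1
…
i=3: a=12 ⇒ p=488, q=25
i=4: a=1 ⇒ p=527, q=27
i=5: a=1 ⇒ p=1015, q=52
fundamental: x₁=1015, y₁=52  (since 1030225 − 381·2704 = 1)
(x_2, y_2) = (1015·1015 + 381·52·52, 1015·52 + 52·1015) = (2060449, 105560)

1015 52
2060449 105560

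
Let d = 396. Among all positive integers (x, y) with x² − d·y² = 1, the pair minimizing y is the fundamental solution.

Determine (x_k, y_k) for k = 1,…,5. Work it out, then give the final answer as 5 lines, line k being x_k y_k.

199 10
79201 3980
31521799 1584030
12545596801 630439960
4993116004999 250913520050

√396 = [19; 1,8,1,38, …], period ℓ=4 (even) → k=3
a_0=19:  p_0=19·1+0=19,  q_0=19·0+1=1
…
a_2=8:  p_2=8·20+19=179,  q_2=8·1+1=9
a_3=1:  p_3=1·179+20=199,  q_3=1·9+1=10
(x₁, y₁) = (199, 10);  199² − 396·10² = 1 ✓
k=2:  x_2 = 199·199+396·10·10 = 79201,  y_2 = 199·10+10·199 = 3980
k=3:  x_3 = 199·79201+396·10·3980 = 31521799,  y_3 = 199·3980+10·79201 = 1584030
k=4:  x_4 = 199·31521799+396·10·1584030 = 12545596801,  y_4 = 199·1584030+10·31521799 = 630439960
k=5:  x_5 = 199·12545596801+396·10·630439960 = 4993116004999,  y_5 = 199·630439960+10·12545596801 = 250913520050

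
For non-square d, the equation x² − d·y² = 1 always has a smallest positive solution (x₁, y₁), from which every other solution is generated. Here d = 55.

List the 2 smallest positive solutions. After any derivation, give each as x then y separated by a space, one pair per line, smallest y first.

√55 = [7; 2,2,2,14, …], period ℓ=4 (even) → k=3
step 0: (7, 1)  from 7·(1,0) + (0,1)
step 1: (15, 2)  from 2·(7,1) + (1,0)
step 2: (37, 5)  from 2·(15,2) + (7,1)
step 3: (89, 12)  from 2·(37,5) + (15,2)
→ (89, 12).  Check: 89²=7921, 55·12²=7920, difference 1.
n=2: (89,12)∘(89,12) = (89·89+55·12·12, 89·12+12·89) = (15841,2136)

89 12
15841 2136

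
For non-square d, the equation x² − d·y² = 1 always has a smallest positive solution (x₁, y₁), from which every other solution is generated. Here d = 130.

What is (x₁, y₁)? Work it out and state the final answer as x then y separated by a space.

[11; 2,2,22] for √130; ℓ=3 ⇒ convergent index 5
a_0=11:  p_0=11·1+0=11,  q_0=11·0+1=1
…
a_2=2:  p_2=2·23+11=57,  q_2=2·2+1=5
a_3=22:  p_3=22·57+23=1277,  q_3=22·5+2=112
a_4=2:  p_4=2·1277+57=2611,  q_4=2·112+5=229
a_5=2:  p_5=2·2611+1277=6499,  q_5=2·229+112=570
fundamental: x₁=6499, y₁=570  (since 42237001 − 130·324900 = 1)

6499 570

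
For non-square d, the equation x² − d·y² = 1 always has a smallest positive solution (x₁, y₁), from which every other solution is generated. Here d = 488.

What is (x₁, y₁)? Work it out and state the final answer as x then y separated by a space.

√488 → a₀=22, period (11,44); ℓ=2 even so k=1
k=0  a_k=22  p_k/q_k = 22/1
k=1  a_k=11  p_k/q_k = 243/11
→ (243, 11).  Check: 243²=59049, 488·11²=59048, difference 1.

243 11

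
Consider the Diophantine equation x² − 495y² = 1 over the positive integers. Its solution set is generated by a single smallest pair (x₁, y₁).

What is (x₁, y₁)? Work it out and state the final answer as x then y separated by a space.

89 4

[22; 4,44] for √495; ℓ=2 ⇒ convergent index 1
step 0: (22, 1)  from 22·(1,0) + (0,1)
step 1: (89, 4)  from 4·(22,1) + (1,0)
fundamental: x₁=89, y₁=4  (since 7921 − 495·16 = 1)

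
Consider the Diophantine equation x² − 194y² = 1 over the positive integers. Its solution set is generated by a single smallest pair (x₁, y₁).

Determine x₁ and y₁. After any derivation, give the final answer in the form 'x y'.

√194 → a₀=13, period (1,12,1,26); ℓ=4 even so k=3
a_0=13:  p_0=13·1+0=13,  q_0=13·0+1=1
a_1=1:  p_1=1·13+1=14,  q_1=1·1+0=1
a_2=12:  p_2=12·14+13=181,  q_2=12·1+1=13
a_3=1:  p_3=1·181+14=195,  q_3=1·13+1=14
(x₁, y₁) = (195, 14);  195² − 194·14² = 1 ✓

195 14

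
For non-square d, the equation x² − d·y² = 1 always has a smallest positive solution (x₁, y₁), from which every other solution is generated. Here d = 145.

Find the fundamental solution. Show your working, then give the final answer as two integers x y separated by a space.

289 24

√145 = [12; 24, …], period ℓ=1 (odd) → k=1
step 0: (12, 1)  from 12·(1,0) + (0,1)
step 1: (289, 24)  from 24·(12,1) + (1,0)
→ (289, 24).  Check: 289²=83521, 145·24²=83520, difference 1.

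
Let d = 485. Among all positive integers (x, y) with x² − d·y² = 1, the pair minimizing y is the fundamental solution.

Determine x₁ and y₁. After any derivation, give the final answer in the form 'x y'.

969 44

d=485: √d = [22; 44] (ℓ=1, odd), read p_1/q_1
step 0: (22, 1)  from 22·(1,0) + (0,1)
step 1: (969, 44)  from 44·(22,1) + (1,0)
fundamental: x₁=969, y₁=44  (since 938961 − 485·1936 = 1)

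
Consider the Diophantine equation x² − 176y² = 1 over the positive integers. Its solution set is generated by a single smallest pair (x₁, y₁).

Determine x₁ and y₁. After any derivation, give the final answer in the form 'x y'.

199 15

d=176: √d = [13; 3,1,3,26] (ℓ=4, even), read p_3/q_3
i=0: a=13 ⇒ p=13, q=1
…
i=2: a=1 ⇒ p=53, q=4
i=3: a=3 ⇒ p=199, q=15
fundamental: x₁=199, y₁=15  (since 39601 − 176·225 = 1)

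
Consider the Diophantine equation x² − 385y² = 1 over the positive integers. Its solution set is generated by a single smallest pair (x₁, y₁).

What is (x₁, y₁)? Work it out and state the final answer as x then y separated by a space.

95831 4884

d=385: √d = [19; 1,1,1,1,1,…,1,1,38] (ℓ=16, even), read p_15/q_15
k=0  a_k=19  p_k/q_k = 19/1
k=1  a_k=1  p_k/q_k = 20/1
k=2  a_k=1  p_k/q_k = 39/2
k=3  a_k=1  p_k/q_k = 59/3
…
k=7  a_k=1  p_k/q_k = 726/37
…
k=11  a_k=1  p_k/q_k = 13009/663
…
k=14  a_k=1  p_k/q_k = 59551/3035
k=15  a_k=1  p_k/q_k = 95831/4884
fundamental: x₁=95831, y₁=4884  (since 9183580561 − 385·23853456 = 1)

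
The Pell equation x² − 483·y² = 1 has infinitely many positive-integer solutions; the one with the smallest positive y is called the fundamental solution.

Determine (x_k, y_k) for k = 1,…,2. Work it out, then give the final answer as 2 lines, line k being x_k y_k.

22 1
967 44

d=483: √d = [21; 1,42] (ℓ=2, even), read p_1/q_1
a_0=21:  p_0=21·1+0=21,  q_0=21·0+1=1
a_1=1:  p_1=1·21+1=22,  q_1=1·1+0=1
→ (22, 1).  Check: 22²=484, 483·1²=483, difference 1.
n=2: (22,1)∘(22,1) = (22·22+483·1·1, 22·1+1·22) = (967,44)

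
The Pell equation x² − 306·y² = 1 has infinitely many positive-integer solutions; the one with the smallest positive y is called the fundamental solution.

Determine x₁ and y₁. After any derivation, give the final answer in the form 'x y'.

[17; 2,34] for √306; ℓ=2 ⇒ convergent index 1
a_0=17:  p_0=17·1+0=17,  q_0=17·0+1=1
a_1=2:  p_1=2·17+1=35,  q_1=2·1+0=2
fundamental: x₁=35, y₁=2  (since 1225 − 306·4 = 1)

35 2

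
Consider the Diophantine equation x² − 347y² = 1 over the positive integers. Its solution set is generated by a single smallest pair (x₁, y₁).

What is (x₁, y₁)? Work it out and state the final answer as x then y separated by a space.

641602 34443

[18; 1,1,1,2,4,…,1,1,36] for √347; ℓ=14 ⇒ convergent index 13
i=0: a=18 ⇒ p=18, q=1
…
i=2: a=1 ⇒ p=37, q=2
i=3: a=1 ⇒ p=56, q=3
i=4: a=2 ⇒ p=149, q=8
…
i=6: a=1 ⇒ p=801, q=43
i=7: a=17 ⇒ p=14269, q=766
i=8: a=1 ⇒ p=15070, q=809
i=9: a=4 ⇒ p=74549, q=4002
…
i=12: a=1 ⇒ p=402885, q=21628
i=13: a=1 ⇒ p=641602, q=34443
(x₁, y₁) = (641602, 34443);  641602² − 347·34443² = 1 ✓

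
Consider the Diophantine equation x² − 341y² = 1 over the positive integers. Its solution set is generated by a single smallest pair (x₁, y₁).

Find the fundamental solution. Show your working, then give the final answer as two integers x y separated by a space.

√341 → a₀=18, period (2,6,1,8,2,…,6,2,36); ℓ=14 even so k=13
a_0=18:  p_0=18·1+0=18,  q_0=18·0+1=1
a_1=2:  p_1=2·18+1=37,  q_1=2·1+0=2
a_2=6:  p_2=6·37+18=240,  q_2=6·2+1=13
a_3=1:  p_3=1·240+37=277,  q_3=1·13+2=15
a_4=8:  p_4=8·277+240=2456,  q_4=8·15+13=133
a_5=2:  p_5=2·2456+277=5189,  q_5=2·133+15=281
…
a_8=1:  p_8=1·20479+7645=28124,  q_8=1·1109+414=1523
a_9=2:  p_9=2·28124+20479=76727,  q_9=2·1523+1109=4155
…
a_11=1:  p_11=1·641940+76727=718667,  q_11=1·34763+4155=38918
a_12=6:  p_12=6·718667+641940=4953942,  q_12=6·38918+34763=268271
a_13=2:  p_13=2·4953942+718667=10626551,  q_13=2·268271+38918=575460
→ (10626551, 575460).  Check: 10626551²=112923586155601, 341·575460²=112923586155600, difference 1.

10626551 575460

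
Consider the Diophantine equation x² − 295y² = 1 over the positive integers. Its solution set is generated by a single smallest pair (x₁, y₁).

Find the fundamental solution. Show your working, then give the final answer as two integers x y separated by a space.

2024999 117900

[17; 5,1,2,3,2,6,2,3,2,1,5,34] for √295; ℓ=12 ⇒ convergent index 11
a_0=17:  p_0=17·1+0=17,  q_0=17·0+1=1
…
a_2=1:  p_2=1·86+17=103,  q_2=1·5+1=6
…
a_7=2:  p_7=2·14479+2250=31208,  q_7=2·843+131=1817
a_8=3:  p_8=3·31208+14479=108103,  q_8=3·1817+843=6294
…
a_10=1:  p_10=1·247414+108103=355517,  q_10=1·14405+6294=20699
a_11=5:  p_11=5·355517+247414=2024999,  q_11=5·20699+14405=117900
(x₁, y₁) = (2024999, 117900);  2024999² − 295·117900² = 1 ✓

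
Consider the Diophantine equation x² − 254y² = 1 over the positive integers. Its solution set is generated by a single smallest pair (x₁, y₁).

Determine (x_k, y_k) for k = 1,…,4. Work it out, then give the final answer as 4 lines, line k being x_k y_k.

d=254: √d = [15; 1,14,1,30] (ℓ=4, even), read p_3/q_3
k=0  a_k=15  p_k/q_k = 15/1
k=1  a_k=1  p_k/q_k = 16/1
k=2  a_k=14  p_k/q_k = 239/15
k=3  a_k=1  p_k/q_k = 255/16
fundamental: x₁=255, y₁=16  (since 65025 − 254·256 = 1)
k=2:  x_2 = 255·255+254·16·16 = 130049,  y_2 = 255·16+16·255 = 8160
k=3:  x_3 = 255·130049+254·16·8160 = 66324735,  y_3 = 255·8160+16·130049 = 4161584
k=4:  x_4 = 255·66324735+254·16·4161584 = 33825484801,  y_4 = 255·4161584+16·66324735 = 2122399680

255 16
130049 8160
66324735 4161584
33825484801 2122399680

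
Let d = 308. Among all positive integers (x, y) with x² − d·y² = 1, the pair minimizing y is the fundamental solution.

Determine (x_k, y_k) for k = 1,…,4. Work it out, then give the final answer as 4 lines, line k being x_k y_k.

351 20
246401 14040
172973151 9856060
121426905601 6918940080

√308 → a₀=17, period (1,1,4,1,1,34); ℓ=6 even so k=5
a_0=17:  p_0=17·1+0=17,  q_0=17·0+1=1
…
a_2=1:  p_2=1·18+17=35,  q_2=1·1+1=2
…
a_4=1:  p_4=1·158+35=193,  q_4=1·9+2=11
a_5=1:  p_5=1·193+158=351,  q_5=1·11+9=20
→ (351, 20).  Check: 351²=123201, 308·20²=123200, difference 1.
n=2: (351,20)∘(351,20) = (351·351+308·20·20, 351·20+20·351) = (246401,14040)
n=3: (246401,14040)∘(351,20) = (351·246401+308·20·14040, 351·14040+20·246401) = (172973151,9856060)
n=4: (172973151,9856060)∘(351,20) = (351·172973151+308·20·9856060, 351·9856060+20·172973151) = (121426905601,6918940080)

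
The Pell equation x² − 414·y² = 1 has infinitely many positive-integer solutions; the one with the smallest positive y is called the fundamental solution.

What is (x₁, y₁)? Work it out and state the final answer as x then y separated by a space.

d=414: √d = [20; 2,1,7,2,7,1,2,40] (ℓ=8, even), read p_7/q_7
a_0=20:  p_0=20·1+0=20,  q_0=20·0+1=1
…
a_3=7:  p_3=7·61+41=468,  q_3=7·3+2=23
a_4=2:  p_4=2·468+61=997,  q_4=2·23+3=49
a_5=7:  p_5=7·997+468=7447,  q_5=7·49+23=366
a_6=1:  p_6=1·7447+997=8444,  q_6=1·366+49=415
a_7=2:  p_7=2·8444+7447=24335,  q_7=2·415+366=1196
fundamental: x₁=24335, y₁=1196  (since 592192225 − 414·1430416 = 1)

24335 1196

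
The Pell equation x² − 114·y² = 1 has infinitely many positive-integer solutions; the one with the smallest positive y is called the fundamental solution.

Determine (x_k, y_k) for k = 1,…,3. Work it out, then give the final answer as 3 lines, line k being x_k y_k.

[10; 1,2,10,2,1,20] for √114; ℓ=6 ⇒ convergent index 5
a_0=10:  p_0=10·1+0=10,  q_0=10·0+1=1
a_1=1:  p_1=1·10+1=11,  q_1=1·1+0=1
a_2=2:  p_2=2·11+10=32,  q_2=2·1+1=3
a_3=10:  p_3=10·32+11=331,  q_3=10·3+1=31
a_4=2:  p_4=2·331+32=694,  q_4=2·31+3=65
a_5=1:  p_5=1·694+331=1025,  q_5=1·65+31=96
(x₁, y₁) = (1025, 96);  1025² − 114·96² = 1 ✓
k=2:  x_2 = 1025·1025+114·96·96 = 2101249,  y_2 = 1025·96+96·1025 = 196800
k=3:  x_3 = 1025·2101249+114·96·196800 = 4307559425,  y_3 = 1025·196800+96·2101249 = 403439904

1025 96
2101249 196800
4307559425 403439904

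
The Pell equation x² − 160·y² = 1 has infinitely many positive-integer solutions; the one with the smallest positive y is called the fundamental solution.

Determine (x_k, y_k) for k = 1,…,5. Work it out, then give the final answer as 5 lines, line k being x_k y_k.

721 57
1039681 82194
1499219281 118523691
2161873163521 170911080228
3117419602578001 246453659165085

[12; 1,1,1,5,1,1,1,24] for √160; ℓ=8 ⇒ convergent index 7
k=0  a_k=12  p_k/q_k = 12/1
k=1  a_k=1  p_k/q_k = 13/1
…
k=3  a_k=1  p_k/q_k = 38/3
k=4  a_k=5  p_k/q_k = 215/17
k=5  a_k=1  p_k/q_k = 253/20
k=6  a_k=1  p_k/q_k = 468/37
k=7  a_k=1  p_k/q_k = 721/57
fundamental: x₁=721, y₁=57  (since 519841 − 160·3249 = 1)
n=2: (721,57)∘(721,57) = (721·721+160·57·57, 721·57+57·721) = (1039681,82194)
n=3: (1039681,82194)∘(721,57) = (721·1039681+160·57·82194, 721·82194+57·1039681) = (1499219281,118523691)
n=4: (1499219281,118523691)∘(721,57) = (721·1499219281+160·57·118523691, 721·118523691+57·1499219281) = (2161873163521,170911080228)
n=5: (2161873163521,170911080228)∘(721,57) = (721·2161873163521+160·57·170911080228, 721·170911080228+57·2161873163521) = (3117419602578001,246453659165085)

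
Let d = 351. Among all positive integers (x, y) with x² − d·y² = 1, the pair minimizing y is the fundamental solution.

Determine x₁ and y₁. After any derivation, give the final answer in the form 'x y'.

[18; 1,2,1,3,2,2,2,3,1,2,1,36] for √351; ℓ=12 ⇒ convergent index 11
a_0=18:  p_0=18·1+0=18,  q_0=18·0+1=1
…
a_2=2:  p_2=2·19+18=56,  q_2=2·1+1=3
…
a_4=3:  p_4=3·75+56=281,  q_4=3·4+3=15
…
a_6=2:  p_6=2·637+281=1555,  q_6=2·34+15=83
a_7=2:  p_7=2·1555+637=3747,  q_7=2·83+34=200
a_8=3:  p_8=3·3747+1555=12796,  q_8=3·200+83=683
…
a_10=2:  p_10=2·16543+12796=45882,  q_10=2·883+683=2449
a_11=1:  p_11=1·45882+16543=62425,  q_11=1·2449+883=3332
(x₁, y₁) = (62425, 3332);  62425² − 351·3332² = 1 ✓

62425 3332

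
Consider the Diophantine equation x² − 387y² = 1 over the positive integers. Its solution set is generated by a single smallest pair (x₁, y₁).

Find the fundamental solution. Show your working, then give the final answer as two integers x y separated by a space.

3482 177

d=387: √d = [19; 1,2,19,2,1,38] (ℓ=6, even), read p_5/q_5
k=0  a_k=19  p_k/q_k = 19/1
k=1  a_k=1  p_k/q_k = 20/1
k=2  a_k=2  p_k/q_k = 59/3
k=3  a_k=19  p_k/q_k = 1141/58
k=4  a_k=2  p_k/q_k = 2341/119
k=5  a_k=1  p_k/q_k = 3482/177
→ (3482, 177).  Check: 3482²=12124324, 387·177²=12124323, difference 1.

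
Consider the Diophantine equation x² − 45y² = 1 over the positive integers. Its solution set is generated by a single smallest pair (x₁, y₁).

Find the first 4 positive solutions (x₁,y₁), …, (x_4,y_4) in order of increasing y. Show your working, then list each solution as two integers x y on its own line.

161 24
51841 7728
16692641 2488392
5374978561 801254496

√45 → a₀=6, period (1,2,2,2,1,12); ℓ=6 even so k=5
k=0  a_k=6  p_k/q_k = 6/1
…
k=3  a_k=2  p_k/q_k = 47/7
k=4  a_k=2  p_k/q_k = 114/17
k=5  a_k=1  p_k/q_k = 161/24
fundamental: x₁=161, y₁=24  (since 25921 − 45·576 = 1)
(161+24√45)^2 = 51841 + 7728√45
(161+24√45)^3 = 16692641 + 2488392√45
(161+24√45)^4 = 5374978561 + 801254496√45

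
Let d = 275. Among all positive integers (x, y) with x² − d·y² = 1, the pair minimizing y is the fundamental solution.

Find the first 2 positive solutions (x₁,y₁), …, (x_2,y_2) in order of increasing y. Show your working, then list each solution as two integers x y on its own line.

199 12
79201 4776

d=275: √d = [16; 1,1,2,1,1,32] (ℓ=6, even), read p_5/q_5
step 0: (16, 1)  from 16·(1,0) + (0,1)
step 1: (17, 1)  from 1·(16,1) + (1,0)
…
step 3: (83, 5)  from 2·(33,2) + (17,1)
step 4: (116, 7)  from 1·(83,5) + (33,2)
step 5: (199, 12)  from 1·(116,7) + (83,5)
→ (199, 12).  Check: 199²=39601, 275·12²=39600, difference 1.
(199+12√275)^2 = 79201 + 4776√275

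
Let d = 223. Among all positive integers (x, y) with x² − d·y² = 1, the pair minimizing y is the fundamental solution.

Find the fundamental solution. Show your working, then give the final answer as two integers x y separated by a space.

224 15

[14; 1,13,1,28] for √223; ℓ=4 ⇒ convergent index 3
k=0  a_k=14  p_k/q_k = 14/1
…
k=2  a_k=13  p_k/q_k = 209/14
k=3  a_k=1  p_k/q_k = 224/15
→ (224, 15).  Check: 224²=50176, 223·15²=50175, difference 1.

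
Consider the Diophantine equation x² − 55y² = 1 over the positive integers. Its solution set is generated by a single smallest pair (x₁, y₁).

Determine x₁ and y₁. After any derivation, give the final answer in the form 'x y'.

√55 → a₀=7, period (2,2,2,14); ℓ=4 even so k=3
a_0=7:  p_0=7·1+0=7,  q_0=7·0+1=1
…
a_2=2:  p_2=2·15+7=37,  q_2=2·2+1=5
a_3=2:  p_3=2·37+15=89,  q_3=2·5+2=12
fundamental: x₁=89, y₁=12  (since 7921 − 55·144 = 1)

89 12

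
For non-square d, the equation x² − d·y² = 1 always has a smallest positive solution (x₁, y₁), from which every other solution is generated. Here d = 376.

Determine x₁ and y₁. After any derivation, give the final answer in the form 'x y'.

√376 = [19; 2,1,1,3,1,…,1,2,38, …], period ℓ=16 (even) → k=15
k=0  a_k=19  p_k/q_k = 19/1
…
k=5  a_k=1  p_k/q_k = 446/23
…
k=9  a_k=2  p_k/q_k = 28834/1487
k=10  a_k=2  p_k/q_k = 70621/3642
…
k=12  a_k=3  p_k/q_k = 368986/19029
…
k=14  a_k=1  p_k/q_k = 837427/43187
k=15  a_k=2  p_k/q_k = 2143295/110532
→ (2143295, 110532).  Check: 2143295²=4593713457025, 376·110532²=4593713457024, difference 1.

2143295 110532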